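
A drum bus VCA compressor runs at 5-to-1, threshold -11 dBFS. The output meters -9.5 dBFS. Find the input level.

-3.5 dBFS

That's 1.5 dB above the -11 dBFS threshold.
Before 5:1 compression the overshoot was 1.5 × 5 = 7.5 dB, so input = -11 + 7.5 = -3.5 dBFS.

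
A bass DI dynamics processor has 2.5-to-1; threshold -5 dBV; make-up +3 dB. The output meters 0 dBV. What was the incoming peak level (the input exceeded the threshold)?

0 dBV

Stripping the +3 dB make-up gives -3 dBV at the gain stage.
That's 2 dB above the -5 dBV threshold.
Before 2.5:1 compression the overshoot was 2 × 2.5 = 5 dB, so input = -5 + 5 = 0 dBV.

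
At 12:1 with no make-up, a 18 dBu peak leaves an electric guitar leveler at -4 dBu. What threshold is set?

-6 dBu

Input is 24 dB above T (since output overshoot × R = input overshoot: (-4 − T)·12 = 18 − T gives T = -6 dBu).
Check: -6 + (18 − (-6))/12 = -6 + 2 = -4 dBu. ✓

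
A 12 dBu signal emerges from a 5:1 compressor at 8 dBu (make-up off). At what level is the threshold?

7 dBu

Input is 5 dB above T (since output overshoot × R = input overshoot: (8 − T)·5 = 12 − T gives T = 7 dBu).
Check: 7 + (12 − 7)/5 = 7 + 1 = 8 dBu. ✓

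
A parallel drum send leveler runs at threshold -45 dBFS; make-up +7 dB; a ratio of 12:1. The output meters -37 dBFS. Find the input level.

-33 dBFS

Stripping the +7 dB make-up gives -44 dBFS at the gain stage.
That's 1 dB above the -45 dBFS threshold.
Undo the ratio: input overshoot = 1 × 12 = 12 dB, giving input = -33 dBFS.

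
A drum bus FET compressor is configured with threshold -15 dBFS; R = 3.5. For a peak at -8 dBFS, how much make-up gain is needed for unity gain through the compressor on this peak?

Without make-up, output = threshold + overshoot/3.5 = -15 + 2 = -13 dBFS.
Gap to target: 5 dB.

5 dB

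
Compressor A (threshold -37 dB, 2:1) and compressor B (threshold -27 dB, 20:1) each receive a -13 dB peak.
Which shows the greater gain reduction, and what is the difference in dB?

B, by 1.3 dB

A: GR = 24 − 24/2 = 12 dB.
B: GR = 14 − 14/20 = 13.3 dB.
B reduces 1.3 dB more.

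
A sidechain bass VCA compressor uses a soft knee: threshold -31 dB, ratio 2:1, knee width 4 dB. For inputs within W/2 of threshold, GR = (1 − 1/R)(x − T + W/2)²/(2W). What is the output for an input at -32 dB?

-32.0625 dB

x − T + W/2 = -32 − (-31) + 2 = 1.
GR = (1 − 1/2) × 1² / 8 = 0.5 × 1 / 8 = 0.0625 dB.
Output = -32 − 0.0625 = -32.0625 dB.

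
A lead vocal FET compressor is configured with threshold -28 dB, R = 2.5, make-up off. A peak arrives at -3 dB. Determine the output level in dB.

The input is 25 dB above the -28 dB threshold.
The 25 dB excess becomes 10 dB after 2.5:1 reduction.
So the level is -28 + 10 = -18 dB.

-18 dB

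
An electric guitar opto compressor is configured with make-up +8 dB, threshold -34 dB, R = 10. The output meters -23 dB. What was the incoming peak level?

Stripping the +8 dB make-up gives -31 dB at the gain stage.
The compressed level sits -31 − (-34) = 3 dB over threshold.
Input overshoot = R × output overshoot = 30 dB → input = -34 + 30 = -4 dB.

-4 dB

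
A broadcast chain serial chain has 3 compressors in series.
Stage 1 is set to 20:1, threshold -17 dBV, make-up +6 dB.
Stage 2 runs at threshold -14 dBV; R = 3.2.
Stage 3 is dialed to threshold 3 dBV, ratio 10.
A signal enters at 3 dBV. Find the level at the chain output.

Stage 1: overshoot 20 dB → 20/20 = 1 dB → -16 dBV; +6 dB make-up → -10 dBV.
Stage 2: 4 dB above -14 dBV, reduced 3.2:1 to 1.25 dB above → -12.75 dBV.
Stage 3: below threshold (-12.75 ≤ 3); passes unchanged; output -12.75 dBV.

-12.75 dBV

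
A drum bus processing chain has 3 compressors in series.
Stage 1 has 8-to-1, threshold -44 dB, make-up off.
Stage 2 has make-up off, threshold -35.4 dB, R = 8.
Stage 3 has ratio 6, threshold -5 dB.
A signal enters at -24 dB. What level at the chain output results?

Stage 1: -24 dB is 20 dB over -44 dB; at 8:1 that becomes 2.5 dB over, giving -41.5 dB.
Stage 2: below threshold (-41.5 ≤ -35.4); passes unchanged; output -41.5 dB.
Stage 3: -41.5 dB is at or below the -5 dB threshold — no compression; output -41.5 dB.

-41.5 dB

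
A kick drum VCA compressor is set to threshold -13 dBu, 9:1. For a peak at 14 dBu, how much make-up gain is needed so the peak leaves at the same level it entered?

The peak compresses to -13 + 27/9 = -10 dBu.
To reach 14 dBu requires 14 − (-10) = 24 dB of make-up.

24 dB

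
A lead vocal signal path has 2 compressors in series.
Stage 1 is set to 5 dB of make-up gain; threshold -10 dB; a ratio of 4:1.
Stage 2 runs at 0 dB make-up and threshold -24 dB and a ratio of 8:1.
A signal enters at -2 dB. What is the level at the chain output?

Stage 1: -2 dB is 8 dB over -10 dB; at 4:1 that becomes 2 dB over, giving -8 dB; +5 dB make-up → -3 dB.
Stage 2: 21 dB above -24 dB, reduced 8:1 to 2.625 dB above → -21.375 dB.

-21.375 dB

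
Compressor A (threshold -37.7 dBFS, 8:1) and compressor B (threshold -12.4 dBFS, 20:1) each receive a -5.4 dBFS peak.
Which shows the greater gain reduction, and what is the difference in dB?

A: 32.3 dB over, compressed to 4.0375 dB over, so 28.2625 dB of GR.
B: 7 dB over, compressed to 0.35 dB over, so 6.65 dB of GR.
A applies 21.6125 dB more gain reduction.

A, by 21.6125 dB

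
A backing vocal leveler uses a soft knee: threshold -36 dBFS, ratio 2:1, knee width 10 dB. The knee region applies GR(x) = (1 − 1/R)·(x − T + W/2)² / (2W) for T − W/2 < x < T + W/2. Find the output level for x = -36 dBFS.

-36.625 dBFS

x − T + W/2 = -36 − (-36) + 5 = 5.
GR = (1 − 1/2) × 5² / 20 = 0.5 × 25 / 20 = 0.625 dB.
Output = -36 − 0.625 = -36.625 dBFS.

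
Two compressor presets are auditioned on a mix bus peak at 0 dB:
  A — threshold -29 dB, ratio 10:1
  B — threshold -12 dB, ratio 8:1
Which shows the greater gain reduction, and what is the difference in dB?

A: 29 dB over, compressed to 2.9 dB over, so 26.1 dB of GR.
B: 12 dB over, compressed to 1.5 dB over, so 10.5 dB of GR.
A reduces 15.6 dB more.

A, by 15.6 dB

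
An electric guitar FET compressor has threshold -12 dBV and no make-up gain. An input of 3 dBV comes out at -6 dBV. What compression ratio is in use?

2.5:1

Input overshoot = 3 − (-12) = 15 dB; output overshoot = -6 − (-12) = 6 dB.
Ratio = 15 / 6 = 2.5.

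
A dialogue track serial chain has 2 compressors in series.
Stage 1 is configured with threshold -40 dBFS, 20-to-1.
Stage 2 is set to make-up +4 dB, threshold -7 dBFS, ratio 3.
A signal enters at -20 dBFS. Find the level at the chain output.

-35 dBFS

Stage 1: -20 dBFS is 20 dB over -40 dBFS; at 20:1 that becomes 1 dB over, giving -39 dBFS.
Stage 2: -39 dBFS ≤ -7 dBFS, so stage 2 doesn't engage; make-up brings it to -35 dBFS.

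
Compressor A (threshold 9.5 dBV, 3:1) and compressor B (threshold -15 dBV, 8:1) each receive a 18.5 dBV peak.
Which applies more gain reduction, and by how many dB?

B, by 23.3125 dB

A: 9 dB over, compressed to 3 dB over, so 6 dB of GR.
B: 33.5 dB over, compressed to 4.1875 dB over, so 29.3125 dB of GR.
B applies 23.3125 dB more gain reduction.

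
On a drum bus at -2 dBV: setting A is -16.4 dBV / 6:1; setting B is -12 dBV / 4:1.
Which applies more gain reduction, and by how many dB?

A: overshoot 14.4 dB → output overshoot 2.4 dB → GR 12 dB.
B: overshoot 10 dB → output overshoot 2.5 dB → GR 7.5 dB.
A reduces 4.5 dB more.

A, by 4.5 dB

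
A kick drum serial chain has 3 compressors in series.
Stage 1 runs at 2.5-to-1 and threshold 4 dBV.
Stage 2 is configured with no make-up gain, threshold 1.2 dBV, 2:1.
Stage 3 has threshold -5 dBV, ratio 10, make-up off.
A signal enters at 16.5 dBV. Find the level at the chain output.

Stage 1: 16.5 dBV is 12.5 dB over 4 dBV; at 2.5:1 that becomes 5 dB over, giving 9 dBV.
Stage 2: 9 dBV is 7.8 dB over 1.2 dBV; at 2:1 that becomes 3.9 dB over, giving 5.1 dBV.
Stage 3: 10.1 dB above -5 dBV, reduced 10:1 to 1.01 dB above → -3.99 dBV.

-3.99 dBV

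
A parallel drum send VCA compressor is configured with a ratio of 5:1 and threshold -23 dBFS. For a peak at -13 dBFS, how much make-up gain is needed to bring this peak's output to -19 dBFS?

Overshoot 10 dB → 10/5 = 2 dB after compression, so the compressed level is -23 + 2 = -21 dBFS.
Make-up = target − compressed = -19 − (-21) = 2 dB.

2 dB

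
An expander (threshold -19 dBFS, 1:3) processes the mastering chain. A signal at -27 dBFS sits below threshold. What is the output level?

Undershoot = (-19) − (-27) = 8 dB.
At 1:3, that expands to 24 dB under threshold.
Output = -19 − 24 = -43 dBFS.

-43 dBFS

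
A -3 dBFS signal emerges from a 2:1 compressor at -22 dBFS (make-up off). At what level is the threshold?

Let T be the threshold. Output overshoot = (input overshoot)/R, so -22 − T = (-3 − T)/2.
2·(-22 − T) = -3 − T → 1·T = -44 − (-3) = -41.
T = -41/1 = -41 dBFS.

-41 dBFS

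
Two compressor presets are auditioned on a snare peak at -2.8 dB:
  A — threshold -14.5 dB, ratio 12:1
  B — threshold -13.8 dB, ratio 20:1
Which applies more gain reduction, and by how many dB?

A: GR = 11.7 − 11.7/12 = 10.725 dB.
B: GR = 11 − 11/20 = 10.45 dB.
A reduces 0.275 dB more.

A, by 0.275 dB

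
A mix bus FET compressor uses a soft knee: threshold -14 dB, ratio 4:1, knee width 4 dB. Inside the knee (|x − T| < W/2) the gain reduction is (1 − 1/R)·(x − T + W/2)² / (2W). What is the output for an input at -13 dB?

-13.84375 dB

x − T + W/2 = -13 − (-14) + 2 = 3.
GR = (1 − 1/4) × 3² / 8 = 0.75 × 9 / 8 = 0.84375 dB.
Output = -13 − 0.84375 = -13.84375 dB.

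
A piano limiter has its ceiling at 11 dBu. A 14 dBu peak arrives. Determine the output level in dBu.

A brickwall limiter is an ∞:1 compressor: any input above the ceiling is clamped to 11 dBu.

11 dBu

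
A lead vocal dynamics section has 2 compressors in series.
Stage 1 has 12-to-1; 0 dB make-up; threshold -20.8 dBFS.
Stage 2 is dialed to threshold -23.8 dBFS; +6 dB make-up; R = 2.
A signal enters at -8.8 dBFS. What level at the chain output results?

Stage 1: -8.8 dBFS is 12 dB over -20.8 dBFS; at 12:1 that becomes 1 dB over, giving -19.8 dBFS.
Stage 2: overshoot 4 dB → 4/2 = 2 dB → -21.8 dBFS; +6 dB make-up → -15.8 dBFS.

-15.8 dBFS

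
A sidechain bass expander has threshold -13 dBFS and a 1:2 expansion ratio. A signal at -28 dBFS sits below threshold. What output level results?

-43 dBFS

Undershoot = (-13) − (-28) = 15 dB.
At 1:2, that expands to 30 dB under threshold.
Output = -13 − 30 = -43 dBFS.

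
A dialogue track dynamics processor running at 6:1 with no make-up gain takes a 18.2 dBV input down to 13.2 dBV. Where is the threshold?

12.2 dBV

Input is 6 dB above T (since output overshoot × R = input overshoot: (13.2 − T)·6 = 18.2 − T gives T = 12.2 dBV).
Check: 12.2 + (18.2 − 12.2)/6 = 12.2 + 1 = 13.2 dBV. ✓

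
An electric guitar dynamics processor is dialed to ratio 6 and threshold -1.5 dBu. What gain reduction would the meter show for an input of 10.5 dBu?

The signal is 12 dB above threshold.
A 6:1 ratio leaves 2 dB of that excess.
Gain reduction = 12 − 2 = 10 dB.

10 dB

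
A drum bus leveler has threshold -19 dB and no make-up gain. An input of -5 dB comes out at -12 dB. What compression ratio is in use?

Input overshoot = -5 − (-19) = 14 dB; output overshoot = -12 − (-19) = 7 dB.
Ratio = 14 / 7 = 2.

2:1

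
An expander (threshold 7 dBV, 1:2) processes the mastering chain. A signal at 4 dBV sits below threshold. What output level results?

The input is 3 dB below the 7 dBV threshold.
A 1:2 expander multiplies undershoot by 2: 3 × 2 = 6 dB below threshold.
Output = 7 − 6 = 1 dBV.

1 dBV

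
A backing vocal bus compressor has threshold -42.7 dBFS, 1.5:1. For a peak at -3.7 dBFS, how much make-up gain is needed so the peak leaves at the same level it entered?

13 dB

The peak compresses to -42.7 + 39/1.5 = -16.7 dBFS.
To reach -3.7 dBFS requires -3.7 − (-16.7) = 13 dB of make-up.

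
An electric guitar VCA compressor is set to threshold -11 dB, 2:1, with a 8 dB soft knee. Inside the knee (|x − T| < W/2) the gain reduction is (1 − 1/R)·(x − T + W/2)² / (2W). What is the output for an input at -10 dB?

x − T + W/2 = -10 − (-11) + 4 = 5.
GR = (1 − 1/2) × 5² / 16 = 0.5 × 25 / 16 = 0.78125 dB.
Output = -10 − 0.78125 = -10.78125 dB.

-10.78125 dB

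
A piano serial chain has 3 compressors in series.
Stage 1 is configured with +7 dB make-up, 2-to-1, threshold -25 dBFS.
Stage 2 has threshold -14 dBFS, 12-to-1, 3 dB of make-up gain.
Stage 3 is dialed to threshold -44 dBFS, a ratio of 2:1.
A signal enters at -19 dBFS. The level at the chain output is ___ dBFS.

Stage 1: overshoot 6 dB → 6/2 = 3 dB → -22 dBFS; +7 dB make-up → -15 dBFS.
Stage 2: -15 dBFS ≤ -14 dBFS, so stage 2 doesn't engage; make-up brings it to -12 dBFS.
Stage 3: 32 dB above -44 dBFS, reduced 2:1 to 16 dB above → -28 dBFS.

-28 dBFS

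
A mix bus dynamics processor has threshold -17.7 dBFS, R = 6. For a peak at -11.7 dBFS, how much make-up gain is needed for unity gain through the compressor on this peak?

Overshoot 6 dB → 6/6 = 1 dB after compression, so the compressed level is -17.7 + 1 = -16.7 dBFS.
Make-up = target − compressed = -11.7 − (-16.7) = 5 dB.

5 dB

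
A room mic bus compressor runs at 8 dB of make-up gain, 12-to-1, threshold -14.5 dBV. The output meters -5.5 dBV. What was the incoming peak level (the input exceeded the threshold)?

-2.5 dBV

Remove make-up: -5.5 − 8 = -13.5 dBV.
That's 1 dB above the -14.5 dBV threshold.
Undo the ratio: input overshoot = 1 × 12 = 12 dB, giving input = -2.5 dBV.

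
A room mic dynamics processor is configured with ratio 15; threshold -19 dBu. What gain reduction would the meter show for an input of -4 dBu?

Overshoot = -4 − (-19) = 15 dB.
At 15:1, output sits 15/15 = 1 dB above threshold.
GR = overshoot in − overshoot out = 15 − 1 = 14 dB.

14 dB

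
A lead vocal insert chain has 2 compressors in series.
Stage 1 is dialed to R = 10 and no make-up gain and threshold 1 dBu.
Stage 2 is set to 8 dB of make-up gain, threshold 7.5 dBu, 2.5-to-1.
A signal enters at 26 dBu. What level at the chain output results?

11.5 dBu

Stage 1: 26 dBu is 25 dB over 1 dBu; at 10:1 that becomes 2.5 dB over, giving 3.5 dBu.
Stage 2: 3.5 dBu is at or below the 7.5 dBu threshold — no compression; make-up brings it to 11.5 dBu.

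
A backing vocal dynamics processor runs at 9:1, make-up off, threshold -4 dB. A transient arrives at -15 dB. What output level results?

-15 dB

-15 dB is 11 dB below the -4 dB threshold, so no gain reduction is applied.
Output = input = -15 dB.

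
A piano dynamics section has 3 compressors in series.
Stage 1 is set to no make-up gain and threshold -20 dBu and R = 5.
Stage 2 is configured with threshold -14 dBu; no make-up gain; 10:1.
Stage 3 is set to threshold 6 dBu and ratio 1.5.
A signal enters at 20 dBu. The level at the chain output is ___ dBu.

Stage 1: 40 dB above -20 dBu, reduced 5:1 to 8 dB above → -12 dBu.
Stage 2: 2 dB above -14 dBu, reduced 10:1 to 0.2 dB above → -13.8 dBu.
Stage 3: -13.8 dBu is at or below the 6 dBu threshold — no compression; output -13.8 dBu.

-13.8 dBu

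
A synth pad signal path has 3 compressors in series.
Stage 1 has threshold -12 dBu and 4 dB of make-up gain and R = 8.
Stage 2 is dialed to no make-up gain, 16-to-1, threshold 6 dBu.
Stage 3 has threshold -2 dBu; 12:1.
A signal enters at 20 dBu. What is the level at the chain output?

Stage 1: overshoot 32 dB → 32/8 = 4 dB → -8 dBu; +4 dB make-up → -4 dBu.
Stage 2: -4 dBu ≤ 6 dBu, so stage 2 doesn't engage; output -4 dBu.
Stage 3: below threshold (-4 ≤ -2); passes unchanged; output -4 dBu.

-4 dBu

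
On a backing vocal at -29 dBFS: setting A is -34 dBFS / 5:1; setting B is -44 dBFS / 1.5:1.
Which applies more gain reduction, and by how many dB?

A: 5 dB over, compressed to 1 dB over, so 4 dB of GR.
B: 15 dB over, compressed to 10 dB over, so 5 dB of GR.
B applies 1 dB more gain reduction.

B, by 1 dB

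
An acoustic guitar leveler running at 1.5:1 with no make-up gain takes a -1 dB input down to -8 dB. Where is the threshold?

Input is 21 dB above T (since output overshoot × R = input overshoot: (-8 − T)·1.5 = -1 − T gives T = -22 dB).
Check: -22 + (-1 − (-22))/1.5 = -22 + 14 = -8 dB. ✓

-22 dB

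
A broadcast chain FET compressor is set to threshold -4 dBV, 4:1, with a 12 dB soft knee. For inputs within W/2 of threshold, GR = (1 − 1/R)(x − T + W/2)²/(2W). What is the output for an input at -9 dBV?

x − T + W/2 = -9 − (-4) + 6 = 1.
GR = (1 − 1/4) × 1² / 24 = 0.75 × 1 / 24 = 0.03125 dB.
Output = -9 − 0.03125 = -9.03125 dBV.

-9.03125 dBV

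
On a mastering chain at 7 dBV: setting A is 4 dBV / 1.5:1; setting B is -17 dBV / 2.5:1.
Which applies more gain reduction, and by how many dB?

B, by 13.4 dB

A: GR = 3 − 3/1.5 = 1 dB.
B: GR = 24 − 24/2.5 = 14.4 dB.
B reduces 13.4 dB more.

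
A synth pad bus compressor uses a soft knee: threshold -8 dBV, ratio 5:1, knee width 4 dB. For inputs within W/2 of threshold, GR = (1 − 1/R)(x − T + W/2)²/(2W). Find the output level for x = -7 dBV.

x − T + W/2 = -7 − (-8) + 2 = 3.
GR = (1 − 1/5) × 3² / 8 = 0.8 × 9 / 8 = 0.9 dB.
Output = -7 − 0.9 = -7.9 dBV.

-7.9 dBV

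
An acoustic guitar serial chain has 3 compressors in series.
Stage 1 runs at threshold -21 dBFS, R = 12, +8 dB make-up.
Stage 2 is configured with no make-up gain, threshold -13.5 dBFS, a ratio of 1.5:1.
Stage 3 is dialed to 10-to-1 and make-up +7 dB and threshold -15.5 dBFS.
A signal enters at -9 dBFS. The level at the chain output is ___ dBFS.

Stage 1: 12 dB above -21 dBFS, reduced 12:1 to 1 dB above → -20 dBFS; +8 dB make-up → -12 dBFS.
Stage 2: overshoot 1.5 dB → 1.5/1.5 = 1 dB → -12.5 dBFS.
Stage 3: -12.5 dBFS is 3 dB over -15.5 dBFS; at 10:1 that becomes 0.3 dB over, giving -15.2 dBFS; +7 dB make-up → -8.2 dBFS.

-8.2 dBFS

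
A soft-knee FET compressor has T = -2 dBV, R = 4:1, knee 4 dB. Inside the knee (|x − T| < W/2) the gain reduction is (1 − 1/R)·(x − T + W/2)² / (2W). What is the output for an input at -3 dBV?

-3.09375 dBV

x − T + W/2 = -3 − (-2) + 2 = 1.
GR = (1 − 1/4) × 1² / 8 = 0.75 × 1 / 8 = 0.09375 dB.
Output = -3 − 0.09375 = -3.09375 dBV.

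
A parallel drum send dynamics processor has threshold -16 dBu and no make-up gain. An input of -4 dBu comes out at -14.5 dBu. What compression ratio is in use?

Input overshoot = -4 − (-16) = 12 dB; output overshoot = -14.5 − (-16) = 1.5 dB.
Ratio = 12 / 1.5 = 8.

8:1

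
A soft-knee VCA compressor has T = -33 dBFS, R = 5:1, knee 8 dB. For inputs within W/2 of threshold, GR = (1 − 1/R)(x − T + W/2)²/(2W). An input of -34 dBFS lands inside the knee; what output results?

x − T + W/2 = -34 − (-33) + 4 = 3.
GR = (1 − 1/5) × 3² / 16 = 0.8 × 9 / 16 = 0.45 dB.
Output = -34 − 0.45 = -34.45 dBFS.

-34.45 dBFS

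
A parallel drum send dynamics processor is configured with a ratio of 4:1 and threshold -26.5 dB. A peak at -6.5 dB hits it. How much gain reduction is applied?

-6.5 dB exceeds the threshold by 20 dB.
At 4:1, output sits 20/4 = 5 dB above threshold.
Gain reduction = 20 − 5 = 15 dB.

15 dB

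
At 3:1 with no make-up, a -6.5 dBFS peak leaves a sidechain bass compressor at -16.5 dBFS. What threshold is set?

Input is 15 dB above T (since output overshoot × R = input overshoot: (-16.5 − T)·3 = -6.5 − T gives T = -21.5 dBFS).
Check: -21.5 + (-6.5 − (-21.5))/3 = -21.5 + 5 = -16.5 dBFS. ✓

-21.5 dBFS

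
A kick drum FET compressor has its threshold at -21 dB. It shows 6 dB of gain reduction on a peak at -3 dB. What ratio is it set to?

Input overshoot = -3 − (-21) = 18 dB.
Output overshoot = 18 − 6 = 12 dB.
Ratio = input overshoot / output overshoot = 18 / 12 = 1.5.

1.5:1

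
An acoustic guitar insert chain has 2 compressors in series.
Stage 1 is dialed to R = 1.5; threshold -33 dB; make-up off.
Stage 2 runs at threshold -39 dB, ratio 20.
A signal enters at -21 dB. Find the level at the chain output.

Stage 1: -21 dB is 12 dB over -33 dB; at 1.5:1 that becomes 8 dB over, giving -25 dB.
Stage 2: 14 dB above -39 dB, reduced 20:1 to 0.7 dB above → -38.3 dB.

-38.3 dB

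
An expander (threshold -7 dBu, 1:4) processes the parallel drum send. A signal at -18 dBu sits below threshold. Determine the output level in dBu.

Below threshold, a 1:4 expander applies gain = (4−1)×(T − x) of attenuation.
(4−1) × 11 = 33 dB, so output = -18 − 33 = -51 dBu.

-51 dBu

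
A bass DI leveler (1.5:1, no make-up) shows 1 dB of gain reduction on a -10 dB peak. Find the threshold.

Let T be the threshold. Output overshoot = (input overshoot)/R, so -11 − T = (-10 − T)/1.5.
1.5·(-11 − T) = -10 − T → 0.5·T = -16.5 − (-10) = -6.5.
T = -6.5/0.5 = -13 dB.

-13 dB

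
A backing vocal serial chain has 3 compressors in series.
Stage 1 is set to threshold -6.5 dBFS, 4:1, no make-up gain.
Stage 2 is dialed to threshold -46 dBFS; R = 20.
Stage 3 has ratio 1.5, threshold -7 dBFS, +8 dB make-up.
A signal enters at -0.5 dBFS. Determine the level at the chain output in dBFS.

Stage 1: overshoot 6 dB → 6/4 = 1.5 dB → -5 dBFS.
Stage 2: overshoot 41 dB → 41/20 = 2.05 dB → -43.95 dBFS.
Stage 3: -43.95 dBFS is at or below the -7 dBFS threshold — no compression; make-up brings it to -35.95 dBFS.

-35.95 dBFS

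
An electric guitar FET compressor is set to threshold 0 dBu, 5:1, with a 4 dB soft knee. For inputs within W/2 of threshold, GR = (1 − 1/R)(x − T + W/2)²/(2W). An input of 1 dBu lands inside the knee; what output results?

0.1 dBu

x − T + W/2 = 1 − 0 + 2 = 3.
GR = (1 − 1/5) × 3² / 8 = 0.8 × 9 / 8 = 0.9 dB.
Output = 1 − 0.9 = 0.1 dBu.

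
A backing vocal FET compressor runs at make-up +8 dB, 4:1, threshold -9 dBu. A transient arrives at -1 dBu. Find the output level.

-1 dBu sits 8 dB over threshold.
4:1 compression reduces that to 8/4 = 2 dB over.
That puts the output at -7 dBu; make-up adds 8 dB, giving 1 dBu.

1 dBu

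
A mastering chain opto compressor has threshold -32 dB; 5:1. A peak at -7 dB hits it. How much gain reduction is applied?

The signal is 25 dB above threshold.
At 5:1, output sits 25/5 = 5 dB above threshold.
So the signal is attenuated by 25 − 5 = 20 dB.

20 dB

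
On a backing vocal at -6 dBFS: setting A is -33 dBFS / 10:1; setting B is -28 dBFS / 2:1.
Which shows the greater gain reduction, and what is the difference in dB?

A: GR = 27 − 27/10 = 24.3 dB.
B: GR = 22 − 22/2 = 11 dB.
A applies 13.3 dB more gain reduction.

A, by 13.3 dB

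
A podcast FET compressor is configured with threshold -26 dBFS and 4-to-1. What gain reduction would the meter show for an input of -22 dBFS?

3 dB

-22 dBFS exceeds the threshold by 4 dB.
After 4:1 compression the overshoot becomes 4/4 = 1 dB.
So the signal is attenuated by 4 − 1 = 3 dB.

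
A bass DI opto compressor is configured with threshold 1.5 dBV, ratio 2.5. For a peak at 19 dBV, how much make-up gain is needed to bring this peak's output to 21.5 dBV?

13 dB

The peak compresses to 1.5 + 17.5/2.5 = 8.5 dBV.
To reach 21.5 dBV requires 21.5 − 8.5 = 13 dB of make-up.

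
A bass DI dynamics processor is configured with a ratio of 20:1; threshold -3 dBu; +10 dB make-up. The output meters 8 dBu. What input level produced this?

Remove make-up: 8 − 10 = -2 dBu.
The compressed level sits -2 − (-3) = 1 dB over threshold.
Before 20:1 compression the overshoot was 1 × 20 = 20 dB, so input = -3 + 20 = 17 dBu.

17 dBu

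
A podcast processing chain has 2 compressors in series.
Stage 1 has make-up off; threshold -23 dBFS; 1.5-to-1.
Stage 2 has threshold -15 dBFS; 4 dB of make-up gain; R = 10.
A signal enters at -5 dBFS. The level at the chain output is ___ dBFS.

Stage 1: 18 dB above -23 dBFS, reduced 1.5:1 to 12 dB above → -11 dBFS.
Stage 2: overshoot 4 dB → 4/10 = 0.4 dB → -14.6 dBFS; +4 dB make-up → -10.6 dBFS.

-10.6 dBFS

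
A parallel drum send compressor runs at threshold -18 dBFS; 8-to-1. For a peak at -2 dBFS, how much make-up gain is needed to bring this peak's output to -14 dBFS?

The peak compresses to -18 + 16/8 = -16 dBFS.
To reach -14 dBFS requires -14 − (-16) = 2 dB of make-up.

2 dB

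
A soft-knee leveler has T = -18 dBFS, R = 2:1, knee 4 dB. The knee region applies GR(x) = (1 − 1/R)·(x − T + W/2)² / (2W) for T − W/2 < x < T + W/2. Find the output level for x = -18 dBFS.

x − T + W/2 = -18 − (-18) + 2 = 2.
GR = (1 − 1/2) × 2² / 8 = 0.5 × 4 / 8 = 0.25 dB.
Output = -18 − 0.25 = -18.25 dBFS.

-18.25 dBFS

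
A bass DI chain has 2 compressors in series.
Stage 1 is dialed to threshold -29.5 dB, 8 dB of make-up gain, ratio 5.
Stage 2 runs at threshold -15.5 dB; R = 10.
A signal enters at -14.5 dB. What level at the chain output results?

Stage 1: -14.5 dB is 15 dB over -29.5 dB; at 5:1 that becomes 3 dB over, giving -26.5 dB; +8 dB make-up → -18.5 dB.
Stage 2: below threshold (-18.5 ≤ -15.5); passes unchanged; output -18.5 dB.

-18.5 dB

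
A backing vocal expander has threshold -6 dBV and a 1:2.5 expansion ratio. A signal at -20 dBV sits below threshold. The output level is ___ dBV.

-41 dBV

The input is 14 dB below the -6 dBV threshold.
A 1:2.5 expander multiplies undershoot by 2.5: 14 × 2.5 = 35 dB below threshold.
Output = -6 − 35 = -41 dBV.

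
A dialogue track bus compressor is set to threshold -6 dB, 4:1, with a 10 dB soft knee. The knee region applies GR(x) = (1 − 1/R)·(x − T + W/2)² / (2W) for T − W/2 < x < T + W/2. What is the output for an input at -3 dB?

-5.4 dB

x − T + W/2 = -3 − (-6) + 5 = 8.
GR = (1 − 1/4) × 8² / 20 = 0.75 × 64 / 20 = 2.4 dB.
Output = -3 − 2.4 = -5.4 dB.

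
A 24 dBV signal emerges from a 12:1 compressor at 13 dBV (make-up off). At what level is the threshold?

12 dBV

Input is 12 dB above T (since output overshoot × R = input overshoot: (13 − T)·12 = 24 − T gives T = 12 dBV).
Check: 12 + (24 − 12)/12 = 12 + 1 = 13 dBV. ✓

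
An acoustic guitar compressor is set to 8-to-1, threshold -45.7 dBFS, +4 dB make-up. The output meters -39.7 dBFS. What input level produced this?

-29.7 dBFS

Stripping the +4 dB make-up gives -43.7 dBFS at the gain stage.
The compressed level sits -43.7 − (-45.7) = 2 dB over threshold.
Input overshoot = R × output overshoot = 16 dB → input = -45.7 + 16 = -29.7 dBFS.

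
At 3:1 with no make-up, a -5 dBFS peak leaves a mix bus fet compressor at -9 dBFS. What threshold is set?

Gain reduction = -5 − (-9) = 4 dB; output overshoot = GR / (R − 1) = 4 / 2 = 2 dB.
Threshold = output − output overshoot = -9 − 2 = -11 dBFS.

-11 dBFS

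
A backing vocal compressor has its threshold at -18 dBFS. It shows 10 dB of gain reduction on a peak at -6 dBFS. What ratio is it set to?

6:1

Input overshoot = -6 − (-18) = 12 dB.
Output overshoot = 12 − 10 = 2 dB.
Ratio = input overshoot / output overshoot = 12 / 2 = 6.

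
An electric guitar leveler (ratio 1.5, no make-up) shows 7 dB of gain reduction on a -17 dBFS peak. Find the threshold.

Gain reduction = -17 − (-24) = 7 dB; output overshoot = GR / (R − 1) = 7 / 0.5 = 14 dB.
Threshold = output − output overshoot = -24 − 14 = -38 dBFS.

-38 dBFS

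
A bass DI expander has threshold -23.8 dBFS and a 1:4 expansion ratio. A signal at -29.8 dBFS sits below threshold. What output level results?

-47.8 dBFS

Below threshold, a 1:4 expander applies gain = (4−1)×(T − x) of attenuation.
(4−1) × 6 = 18 dB, so output = -29.8 − 18 = -47.8 dBFS.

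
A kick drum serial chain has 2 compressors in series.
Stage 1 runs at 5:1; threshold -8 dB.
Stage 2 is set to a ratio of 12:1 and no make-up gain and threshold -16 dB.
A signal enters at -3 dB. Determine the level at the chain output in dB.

Stage 1: overshoot 5 dB → 5/5 = 1 dB → -7 dB.
Stage 2: -7 dB is 9 dB over -16 dB; at 12:1 that becomes 0.75 dB over, giving -15.25 dB.

-15.25 dB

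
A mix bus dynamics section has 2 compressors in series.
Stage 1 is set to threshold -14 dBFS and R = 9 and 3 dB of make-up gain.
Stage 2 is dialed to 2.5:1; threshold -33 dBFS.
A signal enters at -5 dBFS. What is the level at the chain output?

-23.8 dBFS

Stage 1: overshoot 9 dB → 9/9 = 1 dB → -13 dBFS; +3 dB make-up → -10 dBFS.
Stage 2: -10 dBFS is 23 dB over -33 dBFS; at 2.5:1 that becomes 9.2 dB over, giving -23.8 dBFS.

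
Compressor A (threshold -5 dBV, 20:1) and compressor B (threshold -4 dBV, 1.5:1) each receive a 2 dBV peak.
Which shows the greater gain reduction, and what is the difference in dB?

A: overshoot 7 dB → output overshoot 0.35 dB → GR 6.65 dB.
B: overshoot 6 dB → output overshoot 4 dB → GR 2 dB.
A reduces 4.65 dB more.

A, by 4.65 dB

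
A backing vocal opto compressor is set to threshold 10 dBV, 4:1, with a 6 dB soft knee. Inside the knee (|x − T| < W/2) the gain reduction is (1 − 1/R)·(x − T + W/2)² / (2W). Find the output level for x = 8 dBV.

7.9375 dBV

x − T + W/2 = 8 − 10 + 3 = 1.
GR = (1 − 1/4) × 1² / 12 = 0.75 × 1 / 12 = 0.0625 dB.
Output = 8 − 0.0625 = 7.9375 dBV.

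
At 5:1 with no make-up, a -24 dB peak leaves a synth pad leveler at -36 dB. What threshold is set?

-39 dB

Gain reduction = -24 − (-36) = 12 dB; output overshoot = GR / (R − 1) = 12 / 4 = 3 dB.
Threshold = output − output overshoot = -36 − 3 = -39 dB.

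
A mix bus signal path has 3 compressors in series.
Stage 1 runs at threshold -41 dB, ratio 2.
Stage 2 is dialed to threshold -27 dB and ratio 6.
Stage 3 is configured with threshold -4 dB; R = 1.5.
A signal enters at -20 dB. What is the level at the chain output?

-30.5 dB

Stage 1: overshoot 21 dB → 21/2 = 10.5 dB → -30.5 dB.
Stage 2: -30.5 dB is at or below the -27 dB threshold — no compression; output -30.5 dB.
Stage 3: below threshold (-30.5 ≤ -4); passes unchanged; output -30.5 dB.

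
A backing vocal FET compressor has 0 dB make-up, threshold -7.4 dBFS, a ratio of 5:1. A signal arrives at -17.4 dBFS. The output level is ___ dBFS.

-17.4 dBFS is 10 dB below the -7.4 dBFS threshold, so no gain reduction is applied.
Output = input = -17.4 dBFS.

-17.4 dBFS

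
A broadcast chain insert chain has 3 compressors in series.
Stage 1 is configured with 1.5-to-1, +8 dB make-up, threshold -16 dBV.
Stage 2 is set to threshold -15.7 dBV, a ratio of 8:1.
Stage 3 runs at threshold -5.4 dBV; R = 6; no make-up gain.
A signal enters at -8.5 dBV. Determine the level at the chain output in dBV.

Stage 1: 7.5 dB above -16 dBV, reduced 1.5:1 to 5 dB above → -11 dBV; +8 dB make-up → -3 dBV.
Stage 2: 12.7 dB above -15.7 dBV, reduced 8:1 to 1.5875 dB above → -14.1125 dBV.
Stage 3: below threshold (-14.1125 ≤ -5.4); passes unchanged; output -14.1125 dBV.

-14.1125 dBV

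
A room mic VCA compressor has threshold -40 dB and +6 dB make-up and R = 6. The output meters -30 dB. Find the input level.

Before make-up, the level was -30 − 6 = -36 dB.
Post-compression overshoot = -36 − (-40) = 4 dB.
Undo the ratio: input overshoot = 4 × 6 = 24 dB, giving input = -16 dB.

-16 dB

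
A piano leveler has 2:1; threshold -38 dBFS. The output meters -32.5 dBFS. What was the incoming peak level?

-27 dBFS

That's 5.5 dB above the -38 dBFS threshold.
Undo the ratio: input overshoot = 5.5 × 2 = 11 dB, giving input = -27 dBFS.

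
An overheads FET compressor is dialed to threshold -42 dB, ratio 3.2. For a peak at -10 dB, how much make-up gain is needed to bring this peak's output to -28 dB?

4 dB

The peak compresses to -42 + 32/3.2 = -32 dB.
To reach -28 dB requires -28 − (-32) = 4 dB of make-up.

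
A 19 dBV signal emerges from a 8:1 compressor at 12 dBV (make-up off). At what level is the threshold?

11 dBV

Gain reduction = 19 − 12 = 7 dB; output overshoot = GR / (R − 1) = 7 / 7 = 1 dB.
Threshold = output − output overshoot = 12 − 1 = 11 dBV.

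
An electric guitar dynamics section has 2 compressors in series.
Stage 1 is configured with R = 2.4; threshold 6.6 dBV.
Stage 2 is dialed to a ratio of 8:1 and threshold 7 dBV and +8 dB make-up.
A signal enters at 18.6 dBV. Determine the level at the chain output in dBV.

Stage 1: 12 dB above 6.6 dBV, reduced 2.4:1 to 5 dB above → 11.6 dBV.
Stage 2: 11.6 dBV is 4.6 dB over 7 dBV; at 8:1 that becomes 0.575 dB over, giving 7.575 dBV; +8 dB make-up → 15.575 dBV.

15.575 dBV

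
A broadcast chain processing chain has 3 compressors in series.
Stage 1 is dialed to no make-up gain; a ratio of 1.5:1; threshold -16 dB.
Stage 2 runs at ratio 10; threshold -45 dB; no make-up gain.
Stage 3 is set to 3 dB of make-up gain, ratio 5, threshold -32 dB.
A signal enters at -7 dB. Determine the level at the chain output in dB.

-38.5 dB

Stage 1: -7 dB is 9 dB over -16 dB; at 1.5:1 that becomes 6 dB over, giving -10 dB.
Stage 2: -10 dB is 35 dB over -45 dB; at 10:1 that becomes 3.5 dB over, giving -41.5 dB.
Stage 3: below threshold (-41.5 ≤ -32); passes unchanged; make-up brings it to -38.5 dB.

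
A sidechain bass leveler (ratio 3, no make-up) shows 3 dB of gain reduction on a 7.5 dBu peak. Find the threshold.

3 dBu

Let T be the threshold. Output overshoot = (input overshoot)/R, so 4.5 − T = (7.5 − T)/3.
3·(4.5 − T) = 7.5 − T → 2·T = 13.5 − 7.5 = 6.
T = 6/2 = 3 dBu.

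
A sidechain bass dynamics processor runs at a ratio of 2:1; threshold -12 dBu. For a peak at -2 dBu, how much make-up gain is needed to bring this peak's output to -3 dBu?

Overshoot 10 dB → 10/2 = 5 dB after compression, so the compressed level is -12 + 5 = -7 dBu.
Make-up = target − compressed = -3 − (-7) = 4 dB.

4 dB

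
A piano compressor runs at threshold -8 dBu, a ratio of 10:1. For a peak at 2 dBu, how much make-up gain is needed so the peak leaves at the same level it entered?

9 dB

The peak compresses to -8 + 10/10 = -7 dBu.
To reach 2 dBu requires 2 − (-7) = 9 dB of make-up.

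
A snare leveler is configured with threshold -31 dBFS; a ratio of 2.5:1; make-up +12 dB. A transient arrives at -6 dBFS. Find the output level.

The input is 25 dB above the -31 dBFS threshold.
The 25 dB excess becomes 10 dB after 2.5:1 reduction.
So the level is -31 + 10 = -21 dBFS; make-up adds 12 dB, giving -9 dBFS.

-9 dBFS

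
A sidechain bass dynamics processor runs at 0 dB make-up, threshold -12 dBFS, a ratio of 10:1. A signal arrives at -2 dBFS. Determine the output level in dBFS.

-11 dBFS

Overshoot: -2 − (-12) = 10 dB.
The 10 dB excess becomes 1 dB after 10:1 reduction.
That puts the output at -11 dBFS.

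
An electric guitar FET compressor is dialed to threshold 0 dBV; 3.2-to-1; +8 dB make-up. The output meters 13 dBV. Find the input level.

Stripping the +8 dB make-up gives 5 dBV at the gain stage.
The compressed level sits 5 − 0 = 5 dB over threshold.
Input overshoot = R × output overshoot = 16 dB → input = 0 + 16 = 16 dBV.

16 dBV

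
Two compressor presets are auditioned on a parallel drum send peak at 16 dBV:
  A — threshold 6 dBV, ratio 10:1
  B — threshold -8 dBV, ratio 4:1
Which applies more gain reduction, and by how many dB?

A: 10 dB over, compressed to 1 dB over, so 9 dB of GR.
B: 24 dB over, compressed to 6 dB over, so 18 dB of GR.
Difference: 9 dB in favour of B.

B, by 9 dB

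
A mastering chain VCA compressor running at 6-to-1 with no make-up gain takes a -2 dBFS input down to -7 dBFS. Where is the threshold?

-8 dBFS

Gain reduction = -2 − (-7) = 5 dB; output overshoot = GR / (R − 1) = 5 / 5 = 1 dB.
Threshold = output − output overshoot = -7 − 1 = -8 dBFS.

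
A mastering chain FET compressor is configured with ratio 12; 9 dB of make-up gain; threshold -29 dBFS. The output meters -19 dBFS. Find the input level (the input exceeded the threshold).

Before make-up, the level was -19 − 9 = -28 dBFS.
That's 1 dB above the -29 dBFS threshold.
Before 12:1 compression the overshoot was 1 × 12 = 12 dB, so input = -29 + 12 = -17 dBFS.

-17 dBFS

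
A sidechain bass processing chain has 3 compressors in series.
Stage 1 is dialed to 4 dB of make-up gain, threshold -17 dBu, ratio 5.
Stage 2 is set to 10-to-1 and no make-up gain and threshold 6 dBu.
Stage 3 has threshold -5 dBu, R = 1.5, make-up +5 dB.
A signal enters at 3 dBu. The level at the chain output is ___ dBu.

-4 dBu

Stage 1: overshoot 20 dB → 20/5 = 4 dB → -13 dBu; +4 dB make-up → -9 dBu.
Stage 2: below threshold (-9 ≤ 6); passes unchanged; output -9 dBu.
Stage 3: -9 dBu is at or below the -5 dBu threshold — no compression; make-up brings it to -4 dBu.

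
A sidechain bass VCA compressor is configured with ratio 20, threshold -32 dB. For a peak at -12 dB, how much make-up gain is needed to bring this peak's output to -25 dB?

Overshoot 20 dB → 20/20 = 1 dB after compression, so the compressed level is -32 + 1 = -31 dB.
Make-up = target − compressed = -25 − (-31) = 6 dB.

6 dB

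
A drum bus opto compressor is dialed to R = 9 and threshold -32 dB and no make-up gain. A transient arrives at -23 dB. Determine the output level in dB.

-23 dB sits 9 dB over threshold.
9:1 compression reduces that to 9/9 = 1 dB over.
That puts the output at -31 dB.

-31 dB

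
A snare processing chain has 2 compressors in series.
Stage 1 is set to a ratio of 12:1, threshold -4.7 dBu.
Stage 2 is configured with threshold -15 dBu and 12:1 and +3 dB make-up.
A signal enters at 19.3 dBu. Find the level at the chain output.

Stage 1: 24 dB above -4.7 dBu, reduced 12:1 to 2 dB above → -2.7 dBu.
Stage 2: -2.7 dBu is 12.3 dB over -15 dBu; at 12:1 that becomes 1.025 dB over, giving -13.975 dBu; +3 dB make-up → -10.975 dBu.

-10.975 dBu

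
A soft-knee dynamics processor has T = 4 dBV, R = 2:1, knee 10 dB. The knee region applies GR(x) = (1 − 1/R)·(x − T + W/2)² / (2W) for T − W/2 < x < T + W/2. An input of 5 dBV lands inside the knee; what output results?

x − T + W/2 = 5 − 4 + 5 = 6.
GR = (1 − 1/2) × 6² / 20 = 0.5 × 36 / 20 = 0.9 dB.
Output = 5 − 0.9 = 4.1 dBV.

4.1 dBV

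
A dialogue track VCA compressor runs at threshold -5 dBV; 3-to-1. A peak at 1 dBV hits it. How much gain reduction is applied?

4 dB

The signal is 6 dB above threshold.
At 3:1, output sits 6/3 = 2 dB above threshold.
So the signal is attenuated by 6 − 2 = 4 dB.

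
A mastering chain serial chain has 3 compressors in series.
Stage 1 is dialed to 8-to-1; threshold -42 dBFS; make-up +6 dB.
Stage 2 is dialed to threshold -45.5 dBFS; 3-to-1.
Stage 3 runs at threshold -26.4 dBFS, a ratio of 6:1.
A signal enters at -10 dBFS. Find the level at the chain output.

-41 dBFS

Stage 1: -10 dBFS is 32 dB over -42 dBFS; at 8:1 that becomes 4 dB over, giving -38 dBFS; +6 dB make-up → -32 dBFS.
Stage 2: 13.5 dB above -45.5 dBFS, reduced 3:1 to 4.5 dB above → -41 dBFS.
Stage 3: -41 dBFS is at or below the -26.4 dBFS threshold — no compression; output -41 dBFS.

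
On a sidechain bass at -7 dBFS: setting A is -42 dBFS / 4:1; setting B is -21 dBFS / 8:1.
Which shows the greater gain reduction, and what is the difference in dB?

A: GR = 35 − 35/4 = 26.25 dB.
B: GR = 14 − 14/8 = 12.25 dB.
A reduces 14 dB more.

A, by 14 dB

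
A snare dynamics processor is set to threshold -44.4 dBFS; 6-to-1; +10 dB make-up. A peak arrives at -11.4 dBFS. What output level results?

Overshoot: -11.4 − (-44.4) = 33 dB.
6:1 compression reduces that to 33/6 = 5.5 dB over.
So the level is -44.4 + 5.5 = -38.9 dBFS; make-up adds 10 dB, giving -28.9 dBFS.

-28.9 dBFS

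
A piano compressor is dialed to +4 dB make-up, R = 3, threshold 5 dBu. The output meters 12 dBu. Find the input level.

Before make-up, the level was 12 − 4 = 8 dBu.
The compressed level sits 8 − 5 = 3 dB over threshold.
Undo the ratio: input overshoot = 3 × 3 = 9 dB, giving input = 14 dBu.

14 dBu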